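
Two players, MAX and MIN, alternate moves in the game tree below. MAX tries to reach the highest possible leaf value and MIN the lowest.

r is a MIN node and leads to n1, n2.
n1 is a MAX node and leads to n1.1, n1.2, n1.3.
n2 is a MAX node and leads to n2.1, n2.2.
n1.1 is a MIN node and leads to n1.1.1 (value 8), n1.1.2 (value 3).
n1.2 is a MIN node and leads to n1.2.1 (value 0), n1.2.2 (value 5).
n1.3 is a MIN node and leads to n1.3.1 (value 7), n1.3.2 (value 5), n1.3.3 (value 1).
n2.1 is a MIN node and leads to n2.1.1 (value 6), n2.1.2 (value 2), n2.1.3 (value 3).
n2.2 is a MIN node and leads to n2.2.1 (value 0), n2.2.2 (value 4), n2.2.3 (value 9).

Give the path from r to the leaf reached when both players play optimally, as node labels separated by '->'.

n1.1 (MIN): min(8, 3) = 3
n1.2 (MIN): min(0, 5) = 0
n1.3 (MIN): min(7, 5, 1) = 1
n1 (MAX): max(3, 0, 1) = 3
n2.1 (MIN): min(6, 2, 3) = 2
n2.2 (MIN): min(0, 4, 9) = 0
n2 (MAX): max(2, 0) = 2
r (MIN): min(3, 2) = 2
At r, MIN picks n2 (lowest: 2).
At n2, MAX picks n2.1 (highest: 2).
At n2.1, MIN picks n2.1.2 (lowest: 2).
Terminal value 2.

r -> n2 -> n2.1 -> n2.1.2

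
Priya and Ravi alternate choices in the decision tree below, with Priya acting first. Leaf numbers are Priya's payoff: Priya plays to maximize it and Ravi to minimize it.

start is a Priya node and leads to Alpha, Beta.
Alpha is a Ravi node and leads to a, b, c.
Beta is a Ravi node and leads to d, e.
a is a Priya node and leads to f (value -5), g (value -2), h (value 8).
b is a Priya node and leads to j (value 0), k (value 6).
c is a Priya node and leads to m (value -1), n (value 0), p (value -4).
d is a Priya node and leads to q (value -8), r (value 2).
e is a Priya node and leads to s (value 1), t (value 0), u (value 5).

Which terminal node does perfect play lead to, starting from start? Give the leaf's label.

r

a (Priya): max(-5, -2, 8) = 8
b (Priya): max(0, 6) = 6
c (Priya): max(-1, 0, -4) = 0
Alpha (Ravi): min(8, 6, 0) = 0
d (Priya): max(-8, 2) = 2
e (Priya): max(1, 0, 5) = 5
Beta (Ravi): min(2, 5) = 2
start (Priya): max(0, 2) = 2
At start, Priya picks Beta (highest: 2).
At Beta, Ravi picks d (lowest: 2).
At d, Priya picks r (highest: 2).
Terminal value 2.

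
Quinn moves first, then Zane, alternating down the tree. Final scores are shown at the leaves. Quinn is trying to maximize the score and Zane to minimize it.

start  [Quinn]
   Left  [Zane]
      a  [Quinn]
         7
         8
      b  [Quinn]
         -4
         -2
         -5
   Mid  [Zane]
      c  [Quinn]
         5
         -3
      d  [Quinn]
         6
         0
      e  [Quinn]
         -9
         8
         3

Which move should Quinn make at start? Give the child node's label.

Mid

a (Quinn): max(7, 8) = 8
b (Quinn): max(-4, -2, -5) = -2
Left (Zane): min(8, -2) = -2
c (Quinn): max(5, -3) = 5
d (Quinn): max(6, 0) = 6
e (Quinn): max(-9, 8, 3) = 8
Mid (Zane): min(5, 6, 8) = 5
start (Quinn): max(-2, 5) = 5
Quinn at start wants the highest of {Left=-2, Mid=5}, so chooses Mid.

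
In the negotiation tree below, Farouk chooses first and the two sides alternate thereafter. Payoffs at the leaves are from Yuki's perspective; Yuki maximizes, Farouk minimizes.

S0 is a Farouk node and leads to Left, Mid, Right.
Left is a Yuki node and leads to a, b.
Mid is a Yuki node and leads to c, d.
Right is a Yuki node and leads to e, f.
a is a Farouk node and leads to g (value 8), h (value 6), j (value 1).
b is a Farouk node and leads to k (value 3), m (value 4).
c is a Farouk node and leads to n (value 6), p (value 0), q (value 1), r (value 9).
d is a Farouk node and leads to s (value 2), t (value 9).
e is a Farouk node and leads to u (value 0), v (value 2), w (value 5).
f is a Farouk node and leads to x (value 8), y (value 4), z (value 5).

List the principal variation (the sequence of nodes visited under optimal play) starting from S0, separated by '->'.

S0 -> Mid -> d -> s

a (Farouk): min(8, 6, 1) = 1
b (Farouk): min(3, 4) = 3
Left (Yuki): max(1, 3) = 3
c (Farouk): min(6, 0, 1, 9) = 0
d (Farouk): min(2, 9) = 2
Mid (Yuki): max(0, 2) = 2
e (Farouk): min(0, 2, 5) = 0
f (Farouk): min(8, 4, 5) = 4
Right (Yuki): max(0, 4) = 4
S0 (Farouk): min(3, 2, 4) = 2
At S0, Farouk picks Mid (lowest: 2).
At Mid, Yuki picks d (highest: 2).
At d, Farouk picks s (lowest: 2).
Terminal value 2.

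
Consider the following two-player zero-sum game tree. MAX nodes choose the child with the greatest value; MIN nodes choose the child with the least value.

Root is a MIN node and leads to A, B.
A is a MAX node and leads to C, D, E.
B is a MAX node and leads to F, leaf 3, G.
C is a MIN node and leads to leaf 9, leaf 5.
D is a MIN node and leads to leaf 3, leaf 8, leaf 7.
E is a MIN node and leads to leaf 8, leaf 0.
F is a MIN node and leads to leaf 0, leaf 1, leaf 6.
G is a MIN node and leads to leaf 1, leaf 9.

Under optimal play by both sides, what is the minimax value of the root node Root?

C (MIN): min(9, 5) = 5
D (MIN): min(3, 8, 7) = 3
E (MIN): min(8, 0) = 0
A (MAX): max(5, 3, 0) = 5
F (MIN): min(0, 1, 6) = 0
G (MIN): min(1, 9) = 1
B (MAX): max(0, 3, 1) = 3
Root (MIN): min(5, 3) = 3

3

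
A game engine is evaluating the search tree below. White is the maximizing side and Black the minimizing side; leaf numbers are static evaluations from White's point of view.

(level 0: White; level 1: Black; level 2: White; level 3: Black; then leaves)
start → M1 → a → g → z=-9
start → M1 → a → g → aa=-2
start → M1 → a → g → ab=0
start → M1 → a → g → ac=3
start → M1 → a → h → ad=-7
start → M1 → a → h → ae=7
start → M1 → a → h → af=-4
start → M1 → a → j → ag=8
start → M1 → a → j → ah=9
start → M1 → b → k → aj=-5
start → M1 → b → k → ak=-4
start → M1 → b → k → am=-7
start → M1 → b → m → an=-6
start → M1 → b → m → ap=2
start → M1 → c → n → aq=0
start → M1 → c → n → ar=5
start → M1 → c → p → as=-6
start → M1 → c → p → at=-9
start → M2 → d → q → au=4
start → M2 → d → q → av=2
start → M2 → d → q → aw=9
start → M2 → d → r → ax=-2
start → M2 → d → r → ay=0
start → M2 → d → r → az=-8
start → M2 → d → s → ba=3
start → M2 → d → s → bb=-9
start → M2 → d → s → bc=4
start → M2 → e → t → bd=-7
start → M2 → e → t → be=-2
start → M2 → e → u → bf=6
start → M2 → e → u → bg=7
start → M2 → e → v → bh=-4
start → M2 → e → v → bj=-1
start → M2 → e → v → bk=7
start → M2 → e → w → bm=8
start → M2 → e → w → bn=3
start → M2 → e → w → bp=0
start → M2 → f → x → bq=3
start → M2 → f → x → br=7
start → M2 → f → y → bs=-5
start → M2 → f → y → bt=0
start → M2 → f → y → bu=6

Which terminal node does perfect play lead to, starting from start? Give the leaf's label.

g (Black): min(-9, -2, 0, 3) = -9
h (Black): min(-7, 7, -4) = -7
j (Black): min(8, 9) = 8
a (White): max(-9, -7, 8) = 8
k (Black): min(-5, -4, -7) = -7
m (Black): min(-6, 2) = -6
b (White): max(-7, -6) = -6
n (Black): min(0, 5) = 0
p (Black): min(-6, -9) = -9
c (White): max(0, -9) = 0
M1 (Black): min(8, -6, 0) = -6
q (Black): min(4, 2, 9) = 2
r (Black): min(-2, 0, -8) = -8
s (Black): min(3, -9, 4) = -9
d (White): max(2, -8, -9) = 2
t (Black): min(-7, -2) = -7
u (Black): min(6, 7) = 6
v (Black): min(-4, -1, 7) = -4
w (Black): min(8, 3, 0) = 0
e (White): max(-7, 6, -4, 0) = 6
x (Black): min(3, 7) = 3
y (Black): min(-5, 0, 6) = -5
f (White): max(3, -5) = 3
M2 (Black): min(2, 6, 3) = 2
start (White): max(-6, 2) = 2
At start, White picks M2 (highest: 2).
At M2, Black picks d (lowest: 2).
At d, White picks q (highest: 2).
At q, Black picks av (lowest: 2).
Terminal value 2.

av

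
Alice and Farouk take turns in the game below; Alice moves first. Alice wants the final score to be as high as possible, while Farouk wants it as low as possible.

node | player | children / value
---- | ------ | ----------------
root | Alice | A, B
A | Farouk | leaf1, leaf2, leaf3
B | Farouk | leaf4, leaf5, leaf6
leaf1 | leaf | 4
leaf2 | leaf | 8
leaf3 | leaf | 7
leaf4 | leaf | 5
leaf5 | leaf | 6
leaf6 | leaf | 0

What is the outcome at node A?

4

A (Farouk): min(4, 8, 7) = 4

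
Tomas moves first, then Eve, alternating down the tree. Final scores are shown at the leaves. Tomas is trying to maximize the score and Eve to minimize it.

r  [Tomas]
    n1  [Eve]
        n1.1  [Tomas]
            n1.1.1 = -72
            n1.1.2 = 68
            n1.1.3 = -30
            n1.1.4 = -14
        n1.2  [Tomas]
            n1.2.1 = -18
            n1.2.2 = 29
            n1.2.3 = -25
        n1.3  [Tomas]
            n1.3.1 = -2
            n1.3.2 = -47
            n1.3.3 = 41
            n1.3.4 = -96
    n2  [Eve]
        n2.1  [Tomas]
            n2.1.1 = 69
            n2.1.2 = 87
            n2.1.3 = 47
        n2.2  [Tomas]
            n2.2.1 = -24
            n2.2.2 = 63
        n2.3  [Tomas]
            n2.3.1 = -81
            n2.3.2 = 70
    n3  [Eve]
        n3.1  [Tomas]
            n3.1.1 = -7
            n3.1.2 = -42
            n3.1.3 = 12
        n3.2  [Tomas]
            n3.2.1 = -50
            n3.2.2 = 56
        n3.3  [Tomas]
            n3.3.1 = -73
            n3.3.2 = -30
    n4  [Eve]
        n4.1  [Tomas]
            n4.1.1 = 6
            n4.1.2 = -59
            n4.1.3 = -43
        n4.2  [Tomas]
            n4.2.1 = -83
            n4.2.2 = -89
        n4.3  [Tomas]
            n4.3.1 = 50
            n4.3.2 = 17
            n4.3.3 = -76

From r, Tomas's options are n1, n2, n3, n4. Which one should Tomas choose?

n2

n1.1 (Tomas): max(-72, 68, -30, -14) = 68
n1.2 (Tomas): max(-18, 29, -25) = 29
n1.3 (Tomas): max(-2, -47, 41, -96) = 41
n1 (Eve): min(68, 29, 41) = 29
n2.1 (Tomas): max(69, 87, 47) = 87
n2.2 (Tomas): max(-24, 63) = 63
n2.3 (Tomas): max(-81, 70) = 70
n2 (Eve): min(87, 63, 70) = 63
n3.1 (Tomas): max(-7, -42, 12) = 12
n3.2 (Tomas): max(-50, 56) = 56
n3.3 (Tomas): max(-73, -30) = -30
n3 (Eve): min(12, 56, -30) = -30
n4.1 (Tomas): max(6, -59, -43) = 6
n4.2 (Tomas): max(-83, -89) = -83
n4.3 (Tomas): max(50, 17, -76) = 50
n4 (Eve): min(6, -83, 50) = -83
r (Tomas): max(29, 63, -30, -83) = 63
Tomas at r wants the highest of {n1=29, n2=63, n3=-30, n4=-83}, so chooses n2.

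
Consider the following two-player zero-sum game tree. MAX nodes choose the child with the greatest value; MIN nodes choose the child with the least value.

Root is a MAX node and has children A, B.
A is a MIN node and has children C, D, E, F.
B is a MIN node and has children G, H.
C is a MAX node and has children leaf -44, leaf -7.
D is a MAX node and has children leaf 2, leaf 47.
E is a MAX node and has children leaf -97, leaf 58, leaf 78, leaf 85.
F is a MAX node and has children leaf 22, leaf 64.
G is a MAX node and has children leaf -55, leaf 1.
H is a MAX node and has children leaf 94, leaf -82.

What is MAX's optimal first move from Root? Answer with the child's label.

B

C (MAX): max(-44, -7) = -7
D (MAX): max(2, 47) = 47
E (MAX): max(-97, 58, 78, 85) = 85
F (MAX): max(22, 64) = 64
A (MIN): min(-7, 47, 85, 64) = -7
G (MAX): max(-55, 1) = 1
H (MAX): max(94, -82) = 94
B (MIN): min(1, 94) = 1
Root (MAX): max(-7, 1) = 1
MAX at Root wants the highest of {A=-7, B=1}, so chooses B.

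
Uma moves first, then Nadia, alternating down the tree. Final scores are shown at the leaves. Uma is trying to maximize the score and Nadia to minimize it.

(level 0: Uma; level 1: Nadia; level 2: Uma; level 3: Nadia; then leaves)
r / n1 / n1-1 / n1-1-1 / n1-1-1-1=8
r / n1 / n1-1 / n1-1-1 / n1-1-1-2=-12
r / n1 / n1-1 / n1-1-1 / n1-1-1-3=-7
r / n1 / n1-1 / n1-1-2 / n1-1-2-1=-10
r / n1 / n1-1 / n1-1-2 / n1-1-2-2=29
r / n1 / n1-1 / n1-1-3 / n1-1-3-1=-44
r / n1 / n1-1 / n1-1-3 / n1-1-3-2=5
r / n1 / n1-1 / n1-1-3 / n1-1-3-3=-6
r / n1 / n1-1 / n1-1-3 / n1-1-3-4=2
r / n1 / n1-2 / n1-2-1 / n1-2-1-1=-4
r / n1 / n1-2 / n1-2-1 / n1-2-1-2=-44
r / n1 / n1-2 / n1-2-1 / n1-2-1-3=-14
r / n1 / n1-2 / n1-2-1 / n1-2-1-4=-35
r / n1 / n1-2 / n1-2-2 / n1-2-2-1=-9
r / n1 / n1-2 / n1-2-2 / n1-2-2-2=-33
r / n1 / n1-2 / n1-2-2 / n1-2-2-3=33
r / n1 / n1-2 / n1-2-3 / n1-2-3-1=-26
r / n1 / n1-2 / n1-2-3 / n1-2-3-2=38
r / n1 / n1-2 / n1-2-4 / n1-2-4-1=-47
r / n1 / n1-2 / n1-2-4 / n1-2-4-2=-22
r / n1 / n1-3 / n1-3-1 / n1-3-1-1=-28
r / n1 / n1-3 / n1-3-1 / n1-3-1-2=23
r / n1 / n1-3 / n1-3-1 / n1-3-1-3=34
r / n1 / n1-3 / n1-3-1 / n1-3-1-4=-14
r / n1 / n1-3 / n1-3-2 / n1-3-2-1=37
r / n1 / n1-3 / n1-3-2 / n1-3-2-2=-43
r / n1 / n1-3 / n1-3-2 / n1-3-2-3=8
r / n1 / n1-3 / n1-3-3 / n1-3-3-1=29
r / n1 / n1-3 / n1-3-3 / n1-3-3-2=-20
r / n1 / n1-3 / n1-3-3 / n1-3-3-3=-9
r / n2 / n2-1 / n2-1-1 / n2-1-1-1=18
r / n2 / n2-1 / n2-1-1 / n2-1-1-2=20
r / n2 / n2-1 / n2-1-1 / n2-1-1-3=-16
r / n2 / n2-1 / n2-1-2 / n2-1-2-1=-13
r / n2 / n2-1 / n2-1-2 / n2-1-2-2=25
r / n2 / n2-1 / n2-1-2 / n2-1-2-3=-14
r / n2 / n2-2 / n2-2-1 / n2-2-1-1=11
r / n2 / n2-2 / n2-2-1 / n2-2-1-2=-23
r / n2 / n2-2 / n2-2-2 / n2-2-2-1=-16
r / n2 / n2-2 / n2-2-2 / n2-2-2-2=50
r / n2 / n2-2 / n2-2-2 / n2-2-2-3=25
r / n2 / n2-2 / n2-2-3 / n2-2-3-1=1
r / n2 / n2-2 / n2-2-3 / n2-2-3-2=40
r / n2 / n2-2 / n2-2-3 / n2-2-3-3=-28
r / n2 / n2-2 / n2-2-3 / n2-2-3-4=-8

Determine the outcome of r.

n1-1-1 (Nadia): min(8, -12, -7) = -12
n1-1-2 (Nadia): min(-10, 29) = -10
n1-1-3 (Nadia): min(-44, 5, -6, 2) = -44
n1-1 (Uma): max(-12, -10, -44) = -10
n1-2-1 (Nadia): min(-4, -44, -14, -35) = -44
n1-2-2 (Nadia): min(-9, -33, 33) = -33
n1-2-3 (Nadia): min(-26, 38) = -26
n1-2-4 (Nadia): min(-47, -22) = -47
n1-2 (Uma): max(-44, -33, -26, -47) = -26
n1-3-1 (Nadia): min(-28, 23, 34, -14) = -28
n1-3-2 (Nadia): min(37, -43, 8) = -43
n1-3-3 (Nadia): min(29, -20, -9) = -20
n1-3 (Uma): max(-28, -43, -20) = -20
n1 (Nadia): min(-10, -26, -20) = -26
n2-1-1 (Nadia): min(18, 20, -16) = -16
n2-1-2 (Nadia): min(-13, 25, -14) = -14
n2-1 (Uma): max(-16, -14) = -14
n2-2-1 (Nadia): min(11, -23) = -23
n2-2-2 (Nadia): min(-16, 50, 25) = -16
n2-2-3 (Nadia): min(1, 40, -28, -8) = -28
n2-2 (Uma): max(-23, -16, -28) = -16
n2 (Nadia): min(-14, -16) = -16
r (Uma): max(-26, -16) = -16

-16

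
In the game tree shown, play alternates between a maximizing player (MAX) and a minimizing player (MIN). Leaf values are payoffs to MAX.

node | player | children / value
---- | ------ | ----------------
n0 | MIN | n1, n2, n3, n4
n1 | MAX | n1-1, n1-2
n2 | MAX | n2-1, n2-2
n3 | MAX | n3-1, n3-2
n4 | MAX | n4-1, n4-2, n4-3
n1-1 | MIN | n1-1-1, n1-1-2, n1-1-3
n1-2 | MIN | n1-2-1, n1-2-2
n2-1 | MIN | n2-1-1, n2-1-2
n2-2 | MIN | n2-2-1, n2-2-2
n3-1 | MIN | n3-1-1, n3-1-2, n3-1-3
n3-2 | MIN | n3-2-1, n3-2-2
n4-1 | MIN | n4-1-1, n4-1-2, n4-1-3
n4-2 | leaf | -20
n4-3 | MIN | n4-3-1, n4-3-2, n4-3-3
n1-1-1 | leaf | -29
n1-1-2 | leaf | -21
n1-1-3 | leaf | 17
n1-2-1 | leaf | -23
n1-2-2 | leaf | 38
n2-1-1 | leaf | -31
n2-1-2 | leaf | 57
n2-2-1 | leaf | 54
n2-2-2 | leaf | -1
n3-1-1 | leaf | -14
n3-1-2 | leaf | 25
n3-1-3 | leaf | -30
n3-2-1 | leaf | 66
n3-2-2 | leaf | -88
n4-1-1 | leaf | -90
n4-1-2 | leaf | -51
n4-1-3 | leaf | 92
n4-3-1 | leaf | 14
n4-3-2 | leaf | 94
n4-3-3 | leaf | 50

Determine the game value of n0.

n1-1 (MIN): min(-29, -21, 17) = -29
n1-2 (MIN): min(-23, 38) = -23
n1 (MAX): max(-29, -23) = -23
n2-1 (MIN): min(-31, 57) = -31
n2-2 (MIN): min(54, -1) = -1
n2 (MAX): max(-31, -1) = -1
n3-1 (MIN): min(-14, 25, -30) = -30
n3-2 (MIN): min(66, -88) = -88
n3 (MAX): max(-30, -88) = -30
n4-1 (MIN): min(-90, -51, 92) = -90
n4-3 (MIN): min(14, 94, 50) = 14
n4 (MAX): max(-90, -20, 14) = 14
n0 (MIN): min(-23, -1, -30, 14) = -30

-30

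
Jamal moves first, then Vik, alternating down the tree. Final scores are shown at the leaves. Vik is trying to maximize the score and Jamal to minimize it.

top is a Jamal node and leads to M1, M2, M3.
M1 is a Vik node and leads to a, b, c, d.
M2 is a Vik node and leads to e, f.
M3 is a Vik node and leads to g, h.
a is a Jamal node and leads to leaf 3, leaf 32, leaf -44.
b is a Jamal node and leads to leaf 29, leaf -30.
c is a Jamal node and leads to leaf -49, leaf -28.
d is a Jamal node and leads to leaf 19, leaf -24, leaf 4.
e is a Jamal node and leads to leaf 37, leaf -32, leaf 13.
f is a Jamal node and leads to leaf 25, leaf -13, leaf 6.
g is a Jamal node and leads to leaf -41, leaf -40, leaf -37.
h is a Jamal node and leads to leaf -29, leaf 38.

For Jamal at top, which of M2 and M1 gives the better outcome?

M1

e (Jamal): min(37, -32, 13) = -32
f (Jamal): min(25, -13, 6) = -13
M2 (Vik): max(-32, -13) = -13
a (Jamal): min(3, 32, -44) = -44
b (Jamal): min(29, -30) = -30
c (Jamal): min(-49, -28) = -49
d (Jamal): min(19, -24, 4) = -24
M1 (Vik): max(-44, -30, -49, -24) = -24
Jamal prefers the lower value; M2=-13, M1=-24. M1 is better since -24 < -13.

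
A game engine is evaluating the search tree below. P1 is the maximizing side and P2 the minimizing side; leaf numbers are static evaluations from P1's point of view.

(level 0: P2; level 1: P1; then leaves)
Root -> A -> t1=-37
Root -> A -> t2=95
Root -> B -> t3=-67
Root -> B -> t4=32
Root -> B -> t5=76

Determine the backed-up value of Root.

76

A (P1): max(-37, 95) = 95
B (P1): max(-67, 32, 76) = 76
Root (P2): min(95, 76) = 76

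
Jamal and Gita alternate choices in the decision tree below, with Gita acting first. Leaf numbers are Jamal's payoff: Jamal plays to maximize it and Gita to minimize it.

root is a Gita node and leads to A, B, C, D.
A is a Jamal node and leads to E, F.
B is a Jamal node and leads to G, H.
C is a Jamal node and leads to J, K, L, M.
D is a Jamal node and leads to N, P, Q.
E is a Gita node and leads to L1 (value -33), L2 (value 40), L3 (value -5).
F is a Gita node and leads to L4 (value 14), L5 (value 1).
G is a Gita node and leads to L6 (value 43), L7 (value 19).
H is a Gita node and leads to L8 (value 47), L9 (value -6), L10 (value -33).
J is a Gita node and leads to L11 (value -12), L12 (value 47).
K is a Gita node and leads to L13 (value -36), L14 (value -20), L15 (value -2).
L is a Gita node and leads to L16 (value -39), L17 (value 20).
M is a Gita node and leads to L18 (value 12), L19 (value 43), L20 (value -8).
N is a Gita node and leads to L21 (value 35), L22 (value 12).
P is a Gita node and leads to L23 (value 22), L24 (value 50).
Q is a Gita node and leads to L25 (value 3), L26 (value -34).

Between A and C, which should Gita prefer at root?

E (Gita): min(-33, 40, -5) = -33
F (Gita): min(14, 1) = 1
A (Jamal): max(-33, 1) = 1
J (Gita): min(-12, 47) = -12
K (Gita): min(-36, -20, -2) = -36
L (Gita): min(-39, 20) = -39
M (Gita): min(12, 43, -8) = -8
C (Jamal): max(-12, -36, -39, -8) = -8
Gita prefers the lower value; A=1, C=-8. C is better since -8 < 1.

C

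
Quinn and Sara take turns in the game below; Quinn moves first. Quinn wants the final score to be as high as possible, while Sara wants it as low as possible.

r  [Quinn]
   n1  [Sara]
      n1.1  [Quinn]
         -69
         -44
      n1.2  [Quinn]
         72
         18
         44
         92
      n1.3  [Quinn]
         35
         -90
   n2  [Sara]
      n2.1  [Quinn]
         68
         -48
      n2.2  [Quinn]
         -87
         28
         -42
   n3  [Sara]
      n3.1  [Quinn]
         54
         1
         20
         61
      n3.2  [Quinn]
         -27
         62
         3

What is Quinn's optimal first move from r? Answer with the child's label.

n3

n1.1 (Quinn): max(-69, -44) = -44
n1.2 (Quinn): max(72, 18, 44, 92) = 92
n1.3 (Quinn): max(35, -90) = 35
n1 (Sara): min(-44, 92, 35) = -44
n2.1 (Quinn): max(68, -48) = 68
n2.2 (Quinn): max(-87, 28, -42) = 28
n2 (Sara): min(68, 28) = 28
n3.1 (Quinn): max(54, 1, 20, 61) = 61
n3.2 (Quinn): max(-27, 62, 3) = 62
n3 (Sara): min(61, 62) = 61
r (Quinn): max(-44, 28, 61) = 61
Quinn at r wants the highest of {n1=-44, n2=28, n3=61}, so chooses n3.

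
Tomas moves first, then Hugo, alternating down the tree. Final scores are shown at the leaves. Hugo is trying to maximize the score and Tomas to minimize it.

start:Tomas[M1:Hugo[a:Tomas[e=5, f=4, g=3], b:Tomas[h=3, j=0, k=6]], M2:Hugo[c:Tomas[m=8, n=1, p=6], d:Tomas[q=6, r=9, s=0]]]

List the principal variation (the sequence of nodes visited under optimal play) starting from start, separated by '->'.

a (Tomas): min(5, 4, 3) = 3
b (Tomas): min(3, 0, 6) = 0
M1 (Hugo): max(3, 0) = 3
c (Tomas): min(8, 1, 6) = 1
d (Tomas): min(6, 9, 0) = 0
M2 (Hugo): max(1, 0) = 1
start (Tomas): min(3, 1) = 1
At start, Tomas picks M2 (lowest: 1).
At M2, Hugo picks c (highest: 1).
At c, Tomas picks n (lowest: 1).
Terminal value 1.

start -> M2 -> c -> n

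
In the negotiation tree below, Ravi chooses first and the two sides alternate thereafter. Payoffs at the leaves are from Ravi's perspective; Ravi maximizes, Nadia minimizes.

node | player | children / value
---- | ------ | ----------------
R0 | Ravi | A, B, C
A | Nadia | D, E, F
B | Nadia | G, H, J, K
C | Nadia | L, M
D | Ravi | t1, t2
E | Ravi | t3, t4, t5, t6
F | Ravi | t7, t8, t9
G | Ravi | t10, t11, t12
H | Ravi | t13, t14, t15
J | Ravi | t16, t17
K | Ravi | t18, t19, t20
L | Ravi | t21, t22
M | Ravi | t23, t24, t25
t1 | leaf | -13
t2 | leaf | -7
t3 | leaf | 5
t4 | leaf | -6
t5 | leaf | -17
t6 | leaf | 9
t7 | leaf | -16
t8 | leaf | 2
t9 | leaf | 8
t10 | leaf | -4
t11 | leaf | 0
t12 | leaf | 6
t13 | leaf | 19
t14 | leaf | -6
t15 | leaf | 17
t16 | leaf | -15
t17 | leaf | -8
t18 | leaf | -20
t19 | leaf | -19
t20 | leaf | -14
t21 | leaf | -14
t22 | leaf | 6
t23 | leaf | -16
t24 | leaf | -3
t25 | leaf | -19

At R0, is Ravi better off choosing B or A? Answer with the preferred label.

A

G (Ravi): max(-4, 0, 6) = 6
H (Ravi): max(19, -6, 17) = 19
J (Ravi): max(-15, -8) = -8
K (Ravi): max(-20, -19, -14) = -14
B (Nadia): min(6, 19, -8, -14) = -14
D (Ravi): max(-13, -7) = -7
E (Ravi): max(5, -6, -17, 9) = 9
F (Ravi): max(-16, 2, 8) = 8
A (Nadia): min(-7, 9, 8) = -7
Ravi prefers the higher value; B=-14, A=-7. A is better since -7 > -14.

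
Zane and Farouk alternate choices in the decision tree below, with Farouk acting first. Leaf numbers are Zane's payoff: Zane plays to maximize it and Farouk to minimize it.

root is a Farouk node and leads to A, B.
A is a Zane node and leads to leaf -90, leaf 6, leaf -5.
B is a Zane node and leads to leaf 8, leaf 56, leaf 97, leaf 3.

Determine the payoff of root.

6

A (Zane): max(-90, 6, -5) = 6
B (Zane): max(8, 56, 97, 3) = 97
root (Farouk): min(6, 97) = 6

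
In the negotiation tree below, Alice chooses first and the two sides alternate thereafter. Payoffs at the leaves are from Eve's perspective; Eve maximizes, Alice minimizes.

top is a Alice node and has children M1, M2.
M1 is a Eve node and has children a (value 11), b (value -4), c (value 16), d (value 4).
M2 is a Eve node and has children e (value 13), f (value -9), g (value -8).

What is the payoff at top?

M1 (Eve): max(11, -4, 16, 4) = 16
M2 (Eve): max(13, -9, -8) = 13
top (Alice): min(16, 13) = 13

13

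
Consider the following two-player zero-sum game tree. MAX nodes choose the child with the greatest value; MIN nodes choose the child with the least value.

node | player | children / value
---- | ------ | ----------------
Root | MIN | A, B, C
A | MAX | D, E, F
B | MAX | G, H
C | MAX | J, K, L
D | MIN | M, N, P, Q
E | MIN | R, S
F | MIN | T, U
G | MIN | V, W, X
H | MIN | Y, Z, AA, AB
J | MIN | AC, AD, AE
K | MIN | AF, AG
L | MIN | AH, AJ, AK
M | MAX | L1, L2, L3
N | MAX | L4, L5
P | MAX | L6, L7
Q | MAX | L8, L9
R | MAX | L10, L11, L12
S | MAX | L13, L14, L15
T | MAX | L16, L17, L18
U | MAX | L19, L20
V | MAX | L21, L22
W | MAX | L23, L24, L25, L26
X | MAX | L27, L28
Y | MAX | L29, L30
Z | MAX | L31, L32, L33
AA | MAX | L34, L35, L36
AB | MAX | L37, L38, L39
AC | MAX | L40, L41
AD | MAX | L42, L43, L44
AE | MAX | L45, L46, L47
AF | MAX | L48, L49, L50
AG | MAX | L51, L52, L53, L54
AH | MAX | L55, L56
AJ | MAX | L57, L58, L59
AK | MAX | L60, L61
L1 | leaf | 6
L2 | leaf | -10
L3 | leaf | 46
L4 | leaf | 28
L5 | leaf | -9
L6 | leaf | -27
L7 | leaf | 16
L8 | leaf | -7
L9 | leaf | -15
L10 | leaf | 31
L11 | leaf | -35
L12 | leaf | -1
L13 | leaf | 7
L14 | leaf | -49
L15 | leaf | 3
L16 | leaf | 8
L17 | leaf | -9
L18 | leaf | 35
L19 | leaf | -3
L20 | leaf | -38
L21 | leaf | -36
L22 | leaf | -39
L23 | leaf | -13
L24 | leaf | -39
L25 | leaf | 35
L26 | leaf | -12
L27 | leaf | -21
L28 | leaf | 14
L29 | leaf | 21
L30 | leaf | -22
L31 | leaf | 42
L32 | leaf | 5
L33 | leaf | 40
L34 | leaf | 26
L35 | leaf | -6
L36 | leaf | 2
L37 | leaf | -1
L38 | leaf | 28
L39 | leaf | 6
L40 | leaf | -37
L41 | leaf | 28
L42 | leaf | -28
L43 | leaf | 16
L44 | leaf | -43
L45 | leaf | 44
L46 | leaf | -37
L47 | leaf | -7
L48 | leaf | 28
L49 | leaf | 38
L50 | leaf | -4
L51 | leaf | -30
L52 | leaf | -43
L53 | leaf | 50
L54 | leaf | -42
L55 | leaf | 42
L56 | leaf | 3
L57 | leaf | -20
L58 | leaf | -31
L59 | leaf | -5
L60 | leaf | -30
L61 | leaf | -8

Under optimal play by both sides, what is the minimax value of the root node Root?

7

M (MAX): max(6, -10, 46) = 46
N (MAX): max(28, -9) = 28
P (MAX): max(-27, 16) = 16
Q (MAX): max(-7, -15) = -7
D (MIN): min(46, 28, 16, -7) = -7
R (MAX): max(31, -35, -1) = 31
S (MAX): max(7, -49, 3) = 7
E (MIN): min(31, 7) = 7
T (MAX): max(8, -9, 35) = 35
U (MAX): max(-3, -38) = -3
F (MIN): min(35, -3) = -3
A (MAX): max(-7, 7, -3) = 7
V (MAX): max(-36, -39) = -36
W (MAX): max(-13, -39, 35, -12) = 35
X (MAX): max(-21, 14) = 14
G (MIN): min(-36, 35, 14) = -36
Y (MAX): max(21, -22) = 21
Z (MAX): max(42, 5, 40) = 42
AA (MAX): max(26, -6, 2) = 26
AB (MAX): max(-1, 28, 6) = 28
H (MIN): min(21, 42, 26, 28) = 21
B (MAX): max(-36, 21) = 21
AC (MAX): max(-37, 28) = 28
AD (MAX): max(-28, 16, -43) = 16
AE (MAX): max(44, -37, -7) = 44
J (MIN): min(28, 16, 44) = 16
AF (MAX): max(28, 38, -4) = 38
AG (MAX): max(-30, -43, 50, -42) = 50
K (MIN): min(38, 50) = 38
AH (MAX): max(42, 3) = 42
AJ (MAX): max(-20, -31, -5) = -5
AK (MAX): max(-30, -8) = -8
L (MIN): min(42, -5, -8) = -8
C (MAX): max(16, 38, -8) = 38
Root (MIN): min(7, 21, 38) = 7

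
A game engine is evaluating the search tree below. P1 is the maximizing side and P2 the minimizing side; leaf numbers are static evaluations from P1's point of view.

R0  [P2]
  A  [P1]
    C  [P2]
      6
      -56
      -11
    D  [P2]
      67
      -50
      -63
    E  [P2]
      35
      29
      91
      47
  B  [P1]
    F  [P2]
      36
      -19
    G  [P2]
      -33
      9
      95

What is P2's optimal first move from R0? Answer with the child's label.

C (P2): min(6, -56, -11) = -56
D (P2): min(67, -50, -63) = -63
E (P2): min(35, 29, 91, 47) = 29
A (P1): max(-56, -63, 29) = 29
F (P2): min(36, -19) = -19
G (P2): min(-33, 9, 95) = -33
B (P1): max(-19, -33) = -19
R0 (P2): min(29, -19) = -19
P2 at R0 wants the lowest of {A=29, B=-19}, so chooses B.

B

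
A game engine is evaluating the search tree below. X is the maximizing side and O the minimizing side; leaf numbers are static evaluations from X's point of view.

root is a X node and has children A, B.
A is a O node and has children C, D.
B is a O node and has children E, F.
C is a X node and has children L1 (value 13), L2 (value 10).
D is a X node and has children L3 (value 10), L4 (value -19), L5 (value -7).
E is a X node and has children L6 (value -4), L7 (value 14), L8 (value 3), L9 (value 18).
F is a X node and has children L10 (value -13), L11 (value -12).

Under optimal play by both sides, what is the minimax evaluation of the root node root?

C (X): max(13, 10) = 13
D (X): max(10, -19, -7) = 10
A (O): min(13, 10) = 10
E (X): max(-4, 14, 3, 18) = 18
F (X): max(-13, -12) = -12
B (O): min(18, -12) = -12
root (X): max(10, -12) = 10

10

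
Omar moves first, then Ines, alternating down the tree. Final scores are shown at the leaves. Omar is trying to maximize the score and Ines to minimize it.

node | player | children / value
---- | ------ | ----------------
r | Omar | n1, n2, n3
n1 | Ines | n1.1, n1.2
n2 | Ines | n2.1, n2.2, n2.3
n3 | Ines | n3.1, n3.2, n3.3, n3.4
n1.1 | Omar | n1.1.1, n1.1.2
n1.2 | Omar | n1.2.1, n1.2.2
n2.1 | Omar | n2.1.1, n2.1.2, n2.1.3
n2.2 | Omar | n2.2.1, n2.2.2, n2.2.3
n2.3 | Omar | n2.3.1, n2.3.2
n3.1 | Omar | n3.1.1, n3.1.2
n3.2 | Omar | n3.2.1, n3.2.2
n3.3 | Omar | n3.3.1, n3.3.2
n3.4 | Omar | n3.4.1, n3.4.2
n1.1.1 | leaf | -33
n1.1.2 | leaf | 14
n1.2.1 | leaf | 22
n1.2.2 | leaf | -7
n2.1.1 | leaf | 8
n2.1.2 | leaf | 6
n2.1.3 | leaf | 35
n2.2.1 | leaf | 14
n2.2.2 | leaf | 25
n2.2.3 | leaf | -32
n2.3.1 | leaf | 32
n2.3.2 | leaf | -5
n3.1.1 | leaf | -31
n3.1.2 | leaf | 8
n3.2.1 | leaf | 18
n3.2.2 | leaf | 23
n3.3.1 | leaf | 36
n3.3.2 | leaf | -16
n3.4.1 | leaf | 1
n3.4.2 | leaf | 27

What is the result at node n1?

n1.1 (Omar): max(-33, 14) = 14
n1.2 (Omar): max(22, -7) = 22
n1 (Ines): min(14, 22) = 14

14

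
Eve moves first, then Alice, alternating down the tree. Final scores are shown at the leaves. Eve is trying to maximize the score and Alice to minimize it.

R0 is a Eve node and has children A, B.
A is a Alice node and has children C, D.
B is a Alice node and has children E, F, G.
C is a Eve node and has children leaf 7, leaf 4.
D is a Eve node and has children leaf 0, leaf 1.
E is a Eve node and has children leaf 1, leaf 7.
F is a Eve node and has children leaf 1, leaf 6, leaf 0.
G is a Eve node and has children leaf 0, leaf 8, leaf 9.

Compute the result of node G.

G (Eve): max(0, 8, 9) = 9

9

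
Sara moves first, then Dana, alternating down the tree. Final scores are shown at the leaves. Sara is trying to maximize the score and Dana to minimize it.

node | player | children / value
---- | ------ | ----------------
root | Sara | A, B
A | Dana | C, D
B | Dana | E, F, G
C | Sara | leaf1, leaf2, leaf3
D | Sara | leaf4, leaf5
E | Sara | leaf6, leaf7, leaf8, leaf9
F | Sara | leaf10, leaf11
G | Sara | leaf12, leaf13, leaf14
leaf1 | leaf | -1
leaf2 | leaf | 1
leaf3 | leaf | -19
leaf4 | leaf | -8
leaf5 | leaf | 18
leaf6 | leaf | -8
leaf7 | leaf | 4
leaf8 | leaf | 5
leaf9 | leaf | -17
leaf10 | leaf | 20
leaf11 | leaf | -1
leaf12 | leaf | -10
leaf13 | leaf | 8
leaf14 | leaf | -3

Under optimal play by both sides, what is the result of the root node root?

C (Sara): max(-1, 1, -19) = 1
D (Sara): max(-8, 18) = 18
A (Dana): min(1, 18) = 1
E (Sara): max(-8, 4, 5, -17) = 5
F (Sara): max(20, -1) = 20
G (Sara): max(-10, 8, -3) = 8
B (Dana): min(5, 20, 8) = 5
root (Sara): max(1, 5) = 5

5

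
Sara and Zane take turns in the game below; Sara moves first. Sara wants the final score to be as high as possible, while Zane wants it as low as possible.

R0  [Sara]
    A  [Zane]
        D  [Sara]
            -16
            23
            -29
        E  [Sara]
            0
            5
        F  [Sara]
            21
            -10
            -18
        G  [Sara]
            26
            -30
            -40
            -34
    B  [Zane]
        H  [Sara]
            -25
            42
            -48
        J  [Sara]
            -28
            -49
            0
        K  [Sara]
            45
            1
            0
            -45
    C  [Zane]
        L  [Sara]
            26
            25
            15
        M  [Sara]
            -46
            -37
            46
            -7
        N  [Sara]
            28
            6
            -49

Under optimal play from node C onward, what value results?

26

L (Sara): max(26, 25, 15) = 26
M (Sara): max(-46, -37, 46, -7) = 46
N (Sara): max(28, 6, -49) = 28
C (Zane): min(26, 46, 28) = 26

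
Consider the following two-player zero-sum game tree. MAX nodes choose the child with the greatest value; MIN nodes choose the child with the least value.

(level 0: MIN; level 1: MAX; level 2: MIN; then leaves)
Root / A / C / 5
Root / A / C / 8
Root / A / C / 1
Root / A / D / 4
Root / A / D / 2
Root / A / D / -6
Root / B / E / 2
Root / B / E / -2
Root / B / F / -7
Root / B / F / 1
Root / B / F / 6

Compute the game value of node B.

-2

E (MIN): min(2, -2) = -2
F (MIN): min(-7, 1, 6) = -7
B (MAX): max(-2, -7) = -2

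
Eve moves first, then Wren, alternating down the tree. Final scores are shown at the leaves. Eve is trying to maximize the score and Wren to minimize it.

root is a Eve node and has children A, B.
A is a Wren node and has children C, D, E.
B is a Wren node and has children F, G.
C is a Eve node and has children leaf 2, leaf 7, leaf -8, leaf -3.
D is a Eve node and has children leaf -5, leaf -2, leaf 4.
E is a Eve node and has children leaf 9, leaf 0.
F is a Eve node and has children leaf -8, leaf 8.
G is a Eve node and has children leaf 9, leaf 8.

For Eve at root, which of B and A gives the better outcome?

B

F (Eve): max(-8, 8) = 8
G (Eve): max(9, 8) = 9
B (Wren): min(8, 9) = 8
C (Eve): max(2, 7, -8, -3) = 7
D (Eve): max(-5, -2, 4) = 4
E (Eve): max(9, 0) = 9
A (Wren): min(7, 4, 9) = 4
Eve prefers the higher value; B=8, A=4. B is better since 8 > 4.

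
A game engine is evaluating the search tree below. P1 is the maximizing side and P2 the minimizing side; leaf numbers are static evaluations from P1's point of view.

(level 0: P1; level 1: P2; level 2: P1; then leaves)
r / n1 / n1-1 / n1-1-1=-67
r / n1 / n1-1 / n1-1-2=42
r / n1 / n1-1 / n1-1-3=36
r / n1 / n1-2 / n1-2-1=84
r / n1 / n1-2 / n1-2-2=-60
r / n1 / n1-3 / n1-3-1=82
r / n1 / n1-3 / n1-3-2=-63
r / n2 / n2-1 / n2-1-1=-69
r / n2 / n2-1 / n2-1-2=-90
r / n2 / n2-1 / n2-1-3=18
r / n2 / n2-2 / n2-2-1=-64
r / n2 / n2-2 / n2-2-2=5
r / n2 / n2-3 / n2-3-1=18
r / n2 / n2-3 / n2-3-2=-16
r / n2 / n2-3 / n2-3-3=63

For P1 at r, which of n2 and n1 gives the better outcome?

n2-1 (P1): max(-69, -90, 18) = 18
n2-2 (P1): max(-64, 5) = 5
n2-3 (P1): max(18, -16, 63) = 63
n2 (P2): min(18, 5, 63) = 5
n1-1 (P1): max(-67, 42, 36) = 42
n1-2 (P1): max(84, -60) = 84
n1-3 (P1): max(82, -63) = 82
n1 (P2): min(42, 84, 82) = 42
P1 prefers the higher value; n2=5, n1=42. n1 is better since 42 > 5.

n1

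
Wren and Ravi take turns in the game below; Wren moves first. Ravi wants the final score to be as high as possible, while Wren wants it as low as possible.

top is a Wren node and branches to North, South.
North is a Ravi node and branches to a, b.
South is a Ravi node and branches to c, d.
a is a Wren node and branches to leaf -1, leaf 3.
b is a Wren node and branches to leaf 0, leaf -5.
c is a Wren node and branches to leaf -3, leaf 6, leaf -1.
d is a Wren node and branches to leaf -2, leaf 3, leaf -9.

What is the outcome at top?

a (Wren): min(-1, 3) = -1
b (Wren): min(0, -5) = -5
North (Ravi): max(-1, -5) = -1
c (Wren): min(-3, 6, -1) = -3
d (Wren): min(-2, 3, -9) = -9
South (Ravi): max(-3, -9) = -3
top (Wren): min(-1, -3) = -3

-3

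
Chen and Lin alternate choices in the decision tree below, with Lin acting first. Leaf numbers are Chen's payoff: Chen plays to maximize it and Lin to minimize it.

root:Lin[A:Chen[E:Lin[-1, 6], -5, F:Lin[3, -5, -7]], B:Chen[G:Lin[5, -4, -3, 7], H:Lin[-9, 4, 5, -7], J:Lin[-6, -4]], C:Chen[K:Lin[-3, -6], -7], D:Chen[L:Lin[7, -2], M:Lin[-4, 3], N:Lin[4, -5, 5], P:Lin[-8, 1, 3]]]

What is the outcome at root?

E (Lin): min(-1, 6) = -1
F (Lin): min(3, -5, -7) = -7
A (Chen): max(-1, -5, -7) = -1
G (Lin): min(5, -4, -3, 7) = -4
H (Lin): min(-9, 4, 5, -7) = -9
J (Lin): min(-6, -4) = -6
B (Chen): max(-4, -9, -6) = -4
K (Lin): min(-3, -6) = -6
C (Chen): max(-6, -7) = -6
L (Lin): min(7, -2) = -2
M (Lin): min(-4, 3) = -4
N (Lin): min(4, -5, 5) = -5
P (Lin): min(-8, 1, 3) = -8
D (Chen): max(-2, -4, -5, -8) = -2
root (Lin): min(-1, -4, -6, -2) = -6

-6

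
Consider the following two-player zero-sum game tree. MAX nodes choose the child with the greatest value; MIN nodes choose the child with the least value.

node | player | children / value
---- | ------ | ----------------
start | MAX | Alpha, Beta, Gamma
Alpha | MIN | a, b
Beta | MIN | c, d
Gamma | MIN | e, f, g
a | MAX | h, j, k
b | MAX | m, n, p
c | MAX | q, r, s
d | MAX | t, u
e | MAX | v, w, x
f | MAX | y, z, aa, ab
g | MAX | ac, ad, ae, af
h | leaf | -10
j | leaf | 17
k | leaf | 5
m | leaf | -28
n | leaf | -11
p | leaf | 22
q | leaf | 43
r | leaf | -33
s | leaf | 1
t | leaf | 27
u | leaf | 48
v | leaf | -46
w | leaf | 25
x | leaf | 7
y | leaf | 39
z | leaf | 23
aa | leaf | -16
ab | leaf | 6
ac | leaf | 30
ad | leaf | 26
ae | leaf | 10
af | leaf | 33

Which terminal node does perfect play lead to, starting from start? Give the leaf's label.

q

a (MAX): max(-10, 17, 5) = 17
b (MAX): max(-28, -11, 22) = 22
Alpha (MIN): min(17, 22) = 17
c (MAX): max(43, -33, 1) = 43
d (MAX): max(27, 48) = 48
Beta (MIN): min(43, 48) = 43
e (MAX): max(-46, 25, 7) = 25
f (MAX): max(39, 23, -16, 6) = 39
g (MAX): max(30, 26, 10, 33) = 33
Gamma (MIN): min(25, 39, 33) = 25
start (MAX): max(17, 43, 25) = 43
At start, MAX picks Beta (highest: 43).
At Beta, MIN picks c (lowest: 43).
At c, MAX picks q (highest: 43).
Terminal value 43.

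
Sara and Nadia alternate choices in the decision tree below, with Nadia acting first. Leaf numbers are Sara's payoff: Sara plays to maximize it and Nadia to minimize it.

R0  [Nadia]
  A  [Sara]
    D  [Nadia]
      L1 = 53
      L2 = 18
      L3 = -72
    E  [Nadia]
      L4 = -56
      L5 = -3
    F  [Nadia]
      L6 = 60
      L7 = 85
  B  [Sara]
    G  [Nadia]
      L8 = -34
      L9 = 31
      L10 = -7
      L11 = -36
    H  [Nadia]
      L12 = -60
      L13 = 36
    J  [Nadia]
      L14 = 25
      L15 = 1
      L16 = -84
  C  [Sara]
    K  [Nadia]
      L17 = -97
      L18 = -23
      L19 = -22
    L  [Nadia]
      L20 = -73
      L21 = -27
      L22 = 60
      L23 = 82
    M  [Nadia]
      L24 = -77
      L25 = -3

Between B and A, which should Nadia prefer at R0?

B

G (Nadia): min(-34, 31, -7, -36) = -36
H (Nadia): min(-60, 36) = -60
J (Nadia): min(25, 1, -84) = -84
B (Sara): max(-36, -60, -84) = -36
D (Nadia): min(53, 18, -72) = -72
E (Nadia): min(-56, -3) = -56
F (Nadia): min(60, 85) = 60
A (Sara): max(-72, -56, 60) = 60
Nadia prefers the lower value; B=-36, A=60. B is better since -36 < 60.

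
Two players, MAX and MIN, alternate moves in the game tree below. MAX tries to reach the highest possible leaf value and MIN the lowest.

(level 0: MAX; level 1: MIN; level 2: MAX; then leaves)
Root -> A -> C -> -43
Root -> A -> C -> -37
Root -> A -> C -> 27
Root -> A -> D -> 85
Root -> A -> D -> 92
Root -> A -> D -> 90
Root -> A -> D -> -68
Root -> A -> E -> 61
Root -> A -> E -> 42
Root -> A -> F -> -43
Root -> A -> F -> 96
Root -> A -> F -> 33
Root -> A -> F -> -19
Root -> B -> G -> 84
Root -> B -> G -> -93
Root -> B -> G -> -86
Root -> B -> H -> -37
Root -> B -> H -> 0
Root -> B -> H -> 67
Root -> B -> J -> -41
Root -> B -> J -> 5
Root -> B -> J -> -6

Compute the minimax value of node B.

G (MAX): max(84, -93, -86) = 84
H (MAX): max(-37, 0, 67) = 67
J (MAX): max(-41, 5, -6) = 5
B (MIN): min(84, 67, 5) = 5

5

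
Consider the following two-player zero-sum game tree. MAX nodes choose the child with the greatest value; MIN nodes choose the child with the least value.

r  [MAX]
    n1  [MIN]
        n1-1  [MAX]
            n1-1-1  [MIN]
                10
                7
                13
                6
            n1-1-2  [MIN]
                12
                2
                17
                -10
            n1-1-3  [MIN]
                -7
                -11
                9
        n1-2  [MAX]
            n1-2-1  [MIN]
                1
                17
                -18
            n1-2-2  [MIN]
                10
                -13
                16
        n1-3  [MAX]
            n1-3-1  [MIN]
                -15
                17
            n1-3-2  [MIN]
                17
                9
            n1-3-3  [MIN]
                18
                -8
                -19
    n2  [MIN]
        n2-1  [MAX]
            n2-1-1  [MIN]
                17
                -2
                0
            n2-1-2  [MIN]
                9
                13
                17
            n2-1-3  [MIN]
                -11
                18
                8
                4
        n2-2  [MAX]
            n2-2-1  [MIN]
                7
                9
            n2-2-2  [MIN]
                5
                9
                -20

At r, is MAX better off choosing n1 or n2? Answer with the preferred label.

n2

n1-1-1 (MIN): min(10, 7, 13, 6) = 6
n1-1-2 (MIN): min(12, 2, 17, -10) = -10
n1-1-3 (MIN): min(-7, -11, 9) = -11
n1-1 (MAX): max(6, -10, -11) = 6
n1-2-1 (MIN): min(1, 17, -18) = -18
n1-2-2 (MIN): min(10, -13, 16) = -13
n1-2 (MAX): max(-18, -13) = -13
n1-3-1 (MIN): min(-15, 17) = -15
n1-3-2 (MIN): min(17, 9) = 9
n1-3-3 (MIN): min(18, -8, -19) = -19
n1-3 (MAX): max(-15, 9, -19) = 9
n1 (MIN): min(6, -13, 9) = -13
n2-1-1 (MIN): min(17, -2, 0) = -2
n2-1-2 (MIN): min(9, 13, 17) = 9
n2-1-3 (MIN): min(-11, 18, 8, 4) = -11
n2-1 (MAX): max(-2, 9, -11) = 9
n2-2-1 (MIN): min(7, 9) = 7
n2-2-2 (MIN): min(5, 9, -20) = -20
n2-2 (MAX): max(7, -20) = 7
n2 (MIN): min(9, 7) = 7
MAX prefers the higher value; n1=-13, n2=7. n2 is better since 7 > -13.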